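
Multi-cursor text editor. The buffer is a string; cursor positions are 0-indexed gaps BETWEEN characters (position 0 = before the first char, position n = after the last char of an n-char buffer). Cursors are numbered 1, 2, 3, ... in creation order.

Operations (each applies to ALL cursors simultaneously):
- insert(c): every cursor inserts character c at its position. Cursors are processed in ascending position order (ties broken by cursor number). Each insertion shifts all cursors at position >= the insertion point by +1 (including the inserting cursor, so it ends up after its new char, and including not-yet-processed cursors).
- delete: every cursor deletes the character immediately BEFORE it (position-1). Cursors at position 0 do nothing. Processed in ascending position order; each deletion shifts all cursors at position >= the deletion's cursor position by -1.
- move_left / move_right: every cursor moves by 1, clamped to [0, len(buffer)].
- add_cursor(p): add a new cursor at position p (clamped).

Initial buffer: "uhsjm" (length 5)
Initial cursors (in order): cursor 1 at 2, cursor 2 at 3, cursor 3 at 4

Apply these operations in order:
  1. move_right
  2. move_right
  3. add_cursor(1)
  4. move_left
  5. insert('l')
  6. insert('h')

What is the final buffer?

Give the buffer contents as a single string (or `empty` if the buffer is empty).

Answer: lhuhslhjllhhm

Derivation:
After op 1 (move_right): buffer="uhsjm" (len 5), cursors c1@3 c2@4 c3@5, authorship .....
After op 2 (move_right): buffer="uhsjm" (len 5), cursors c1@4 c2@5 c3@5, authorship .....
After op 3 (add_cursor(1)): buffer="uhsjm" (len 5), cursors c4@1 c1@4 c2@5 c3@5, authorship .....
After op 4 (move_left): buffer="uhsjm" (len 5), cursors c4@0 c1@3 c2@4 c3@4, authorship .....
After op 5 (insert('l')): buffer="luhsljllm" (len 9), cursors c4@1 c1@5 c2@8 c3@8, authorship 4...1.23.
After op 6 (insert('h')): buffer="lhuhslhjllhhm" (len 13), cursors c4@2 c1@7 c2@12 c3@12, authorship 44...11.2323.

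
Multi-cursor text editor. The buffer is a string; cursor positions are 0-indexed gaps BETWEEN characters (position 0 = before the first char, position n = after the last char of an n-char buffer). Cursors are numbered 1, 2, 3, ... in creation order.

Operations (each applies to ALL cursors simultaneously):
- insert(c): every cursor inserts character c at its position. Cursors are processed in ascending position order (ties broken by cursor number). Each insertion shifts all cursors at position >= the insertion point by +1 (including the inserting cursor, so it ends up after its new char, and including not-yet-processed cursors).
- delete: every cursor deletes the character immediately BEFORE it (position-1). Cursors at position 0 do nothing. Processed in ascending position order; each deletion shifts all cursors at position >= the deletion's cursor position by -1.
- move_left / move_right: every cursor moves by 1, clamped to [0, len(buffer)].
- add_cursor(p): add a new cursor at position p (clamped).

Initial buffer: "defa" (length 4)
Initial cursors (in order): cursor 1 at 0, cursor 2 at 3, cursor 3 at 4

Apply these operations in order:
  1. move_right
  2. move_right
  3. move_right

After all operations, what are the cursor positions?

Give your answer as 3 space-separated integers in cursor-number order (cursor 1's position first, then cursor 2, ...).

Answer: 3 4 4

Derivation:
After op 1 (move_right): buffer="defa" (len 4), cursors c1@1 c2@4 c3@4, authorship ....
After op 2 (move_right): buffer="defa" (len 4), cursors c1@2 c2@4 c3@4, authorship ....
After op 3 (move_right): buffer="defa" (len 4), cursors c1@3 c2@4 c3@4, authorship ....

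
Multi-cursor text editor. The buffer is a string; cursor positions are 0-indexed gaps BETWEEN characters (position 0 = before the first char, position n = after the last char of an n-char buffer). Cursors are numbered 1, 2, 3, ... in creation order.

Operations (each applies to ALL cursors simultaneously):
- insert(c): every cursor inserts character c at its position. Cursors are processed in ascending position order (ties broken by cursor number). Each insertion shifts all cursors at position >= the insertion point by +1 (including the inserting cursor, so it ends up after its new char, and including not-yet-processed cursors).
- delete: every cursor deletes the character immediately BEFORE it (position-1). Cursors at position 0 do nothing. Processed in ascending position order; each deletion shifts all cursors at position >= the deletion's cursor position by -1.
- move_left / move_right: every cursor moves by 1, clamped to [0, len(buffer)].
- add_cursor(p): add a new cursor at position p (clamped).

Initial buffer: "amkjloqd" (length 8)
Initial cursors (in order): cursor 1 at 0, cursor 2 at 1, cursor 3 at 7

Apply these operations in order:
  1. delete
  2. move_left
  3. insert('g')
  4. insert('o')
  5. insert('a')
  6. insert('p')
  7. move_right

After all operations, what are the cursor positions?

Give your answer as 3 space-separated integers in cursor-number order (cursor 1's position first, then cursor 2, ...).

Answer: 9 9 17

Derivation:
After op 1 (delete): buffer="mkjlod" (len 6), cursors c1@0 c2@0 c3@5, authorship ......
After op 2 (move_left): buffer="mkjlod" (len 6), cursors c1@0 c2@0 c3@4, authorship ......
After op 3 (insert('g')): buffer="ggmkjlgod" (len 9), cursors c1@2 c2@2 c3@7, authorship 12....3..
After op 4 (insert('o')): buffer="ggoomkjlgood" (len 12), cursors c1@4 c2@4 c3@10, authorship 1212....33..
After op 5 (insert('a')): buffer="ggooaamkjlgoaod" (len 15), cursors c1@6 c2@6 c3@13, authorship 121212....333..
After op 6 (insert('p')): buffer="ggooaappmkjlgoapod" (len 18), cursors c1@8 c2@8 c3@16, authorship 12121212....3333..
After op 7 (move_right): buffer="ggooaappmkjlgoapod" (len 18), cursors c1@9 c2@9 c3@17, authorship 12121212....3333..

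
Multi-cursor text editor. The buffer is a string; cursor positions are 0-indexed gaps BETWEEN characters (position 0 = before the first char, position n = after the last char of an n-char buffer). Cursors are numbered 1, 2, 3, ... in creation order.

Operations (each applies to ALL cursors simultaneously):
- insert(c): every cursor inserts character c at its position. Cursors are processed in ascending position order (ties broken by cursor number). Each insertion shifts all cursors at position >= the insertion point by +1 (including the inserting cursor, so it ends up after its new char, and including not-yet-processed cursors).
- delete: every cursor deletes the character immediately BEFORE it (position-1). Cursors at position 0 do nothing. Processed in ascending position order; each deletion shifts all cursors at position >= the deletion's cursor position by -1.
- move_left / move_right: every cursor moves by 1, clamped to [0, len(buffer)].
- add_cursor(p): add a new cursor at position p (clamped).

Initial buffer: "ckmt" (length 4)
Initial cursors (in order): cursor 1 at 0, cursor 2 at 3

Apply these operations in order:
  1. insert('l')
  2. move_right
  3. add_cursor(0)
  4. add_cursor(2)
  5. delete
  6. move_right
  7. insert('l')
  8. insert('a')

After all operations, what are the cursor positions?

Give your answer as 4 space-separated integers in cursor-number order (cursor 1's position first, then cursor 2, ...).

Answer: 7 11 7 7

Derivation:
After op 1 (insert('l')): buffer="lckmlt" (len 6), cursors c1@1 c2@5, authorship 1...2.
After op 2 (move_right): buffer="lckmlt" (len 6), cursors c1@2 c2@6, authorship 1...2.
After op 3 (add_cursor(0)): buffer="lckmlt" (len 6), cursors c3@0 c1@2 c2@6, authorship 1...2.
After op 4 (add_cursor(2)): buffer="lckmlt" (len 6), cursors c3@0 c1@2 c4@2 c2@6, authorship 1...2.
After op 5 (delete): buffer="kml" (len 3), cursors c1@0 c3@0 c4@0 c2@3, authorship ..2
After op 6 (move_right): buffer="kml" (len 3), cursors c1@1 c3@1 c4@1 c2@3, authorship ..2
After op 7 (insert('l')): buffer="klllmll" (len 7), cursors c1@4 c3@4 c4@4 c2@7, authorship .134.22
After op 8 (insert('a')): buffer="klllaaamlla" (len 11), cursors c1@7 c3@7 c4@7 c2@11, authorship .134134.222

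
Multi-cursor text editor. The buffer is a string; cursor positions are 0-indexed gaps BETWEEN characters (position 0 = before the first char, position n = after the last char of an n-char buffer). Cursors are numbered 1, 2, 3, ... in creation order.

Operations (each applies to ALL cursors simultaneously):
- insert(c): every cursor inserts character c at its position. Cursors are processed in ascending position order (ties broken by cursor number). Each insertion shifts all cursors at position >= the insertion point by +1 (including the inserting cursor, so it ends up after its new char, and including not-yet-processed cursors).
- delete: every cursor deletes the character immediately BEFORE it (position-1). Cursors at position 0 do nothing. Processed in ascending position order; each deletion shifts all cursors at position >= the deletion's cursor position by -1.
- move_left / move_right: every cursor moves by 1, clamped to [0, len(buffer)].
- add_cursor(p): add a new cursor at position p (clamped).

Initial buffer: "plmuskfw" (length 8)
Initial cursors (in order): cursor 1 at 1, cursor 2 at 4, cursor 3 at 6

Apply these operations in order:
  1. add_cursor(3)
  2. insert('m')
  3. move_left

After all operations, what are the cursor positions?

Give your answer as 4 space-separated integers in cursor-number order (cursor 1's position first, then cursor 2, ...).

Answer: 1 6 9 4

Derivation:
After op 1 (add_cursor(3)): buffer="plmuskfw" (len 8), cursors c1@1 c4@3 c2@4 c3@6, authorship ........
After op 2 (insert('m')): buffer="pmlmmumskmfw" (len 12), cursors c1@2 c4@5 c2@7 c3@10, authorship .1..4.2..3..
After op 3 (move_left): buffer="pmlmmumskmfw" (len 12), cursors c1@1 c4@4 c2@6 c3@9, authorship .1..4.2..3..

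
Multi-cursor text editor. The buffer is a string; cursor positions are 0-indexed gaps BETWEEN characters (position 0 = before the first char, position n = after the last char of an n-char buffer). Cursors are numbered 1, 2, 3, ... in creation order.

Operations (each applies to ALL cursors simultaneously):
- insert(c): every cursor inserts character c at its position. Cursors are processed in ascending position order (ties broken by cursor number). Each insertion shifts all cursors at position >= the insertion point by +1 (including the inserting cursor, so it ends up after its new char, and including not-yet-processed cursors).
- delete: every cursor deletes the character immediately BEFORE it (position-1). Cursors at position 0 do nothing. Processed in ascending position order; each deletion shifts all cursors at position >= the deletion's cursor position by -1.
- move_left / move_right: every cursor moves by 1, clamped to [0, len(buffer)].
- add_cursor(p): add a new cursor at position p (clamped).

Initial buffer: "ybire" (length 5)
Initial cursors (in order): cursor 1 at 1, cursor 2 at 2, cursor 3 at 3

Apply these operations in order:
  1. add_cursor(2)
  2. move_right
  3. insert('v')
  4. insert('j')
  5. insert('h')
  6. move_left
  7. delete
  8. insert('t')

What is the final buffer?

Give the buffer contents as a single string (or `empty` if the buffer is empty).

After op 1 (add_cursor(2)): buffer="ybire" (len 5), cursors c1@1 c2@2 c4@2 c3@3, authorship .....
After op 2 (move_right): buffer="ybire" (len 5), cursors c1@2 c2@3 c4@3 c3@4, authorship .....
After op 3 (insert('v')): buffer="ybvivvrve" (len 9), cursors c1@3 c2@6 c4@6 c3@8, authorship ..1.24.3.
After op 4 (insert('j')): buffer="ybvjivvjjrvje" (len 13), cursors c1@4 c2@9 c4@9 c3@12, authorship ..11.2424.33.
After op 5 (insert('h')): buffer="ybvjhivvjjhhrvjhe" (len 17), cursors c1@5 c2@12 c4@12 c3@16, authorship ..111.242424.333.
After op 6 (move_left): buffer="ybvjhivvjjhhrvjhe" (len 17), cursors c1@4 c2@11 c4@11 c3@15, authorship ..111.242424.333.
After op 7 (delete): buffer="ybvhivvjhrvhe" (len 13), cursors c1@3 c2@8 c4@8 c3@11, authorship ..11.2424.33.
After op 8 (insert('t')): buffer="ybvthivvjtthrvthe" (len 17), cursors c1@4 c2@11 c4@11 c3@15, authorship ..111.242244.333.

Answer: ybvthivvjtthrvthe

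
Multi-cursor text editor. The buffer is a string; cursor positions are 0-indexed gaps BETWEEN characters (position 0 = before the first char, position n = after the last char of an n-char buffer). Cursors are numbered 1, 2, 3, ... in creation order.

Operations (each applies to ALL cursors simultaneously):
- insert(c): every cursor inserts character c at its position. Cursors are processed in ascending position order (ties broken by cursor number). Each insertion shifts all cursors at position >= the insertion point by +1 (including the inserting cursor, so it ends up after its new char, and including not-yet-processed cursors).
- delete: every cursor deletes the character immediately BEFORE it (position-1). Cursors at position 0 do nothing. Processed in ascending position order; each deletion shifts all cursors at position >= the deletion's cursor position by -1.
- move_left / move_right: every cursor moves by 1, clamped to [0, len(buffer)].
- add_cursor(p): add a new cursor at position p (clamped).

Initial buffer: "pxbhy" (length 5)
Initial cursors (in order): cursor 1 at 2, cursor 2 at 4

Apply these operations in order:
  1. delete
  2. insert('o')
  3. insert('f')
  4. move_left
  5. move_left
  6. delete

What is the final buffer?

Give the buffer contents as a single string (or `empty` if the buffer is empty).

Answer: ofofy

Derivation:
After op 1 (delete): buffer="pby" (len 3), cursors c1@1 c2@2, authorship ...
After op 2 (insert('o')): buffer="poboy" (len 5), cursors c1@2 c2@4, authorship .1.2.
After op 3 (insert('f')): buffer="pofbofy" (len 7), cursors c1@3 c2@6, authorship .11.22.
After op 4 (move_left): buffer="pofbofy" (len 7), cursors c1@2 c2@5, authorship .11.22.
After op 5 (move_left): buffer="pofbofy" (len 7), cursors c1@1 c2@4, authorship .11.22.
After op 6 (delete): buffer="ofofy" (len 5), cursors c1@0 c2@2, authorship 1122.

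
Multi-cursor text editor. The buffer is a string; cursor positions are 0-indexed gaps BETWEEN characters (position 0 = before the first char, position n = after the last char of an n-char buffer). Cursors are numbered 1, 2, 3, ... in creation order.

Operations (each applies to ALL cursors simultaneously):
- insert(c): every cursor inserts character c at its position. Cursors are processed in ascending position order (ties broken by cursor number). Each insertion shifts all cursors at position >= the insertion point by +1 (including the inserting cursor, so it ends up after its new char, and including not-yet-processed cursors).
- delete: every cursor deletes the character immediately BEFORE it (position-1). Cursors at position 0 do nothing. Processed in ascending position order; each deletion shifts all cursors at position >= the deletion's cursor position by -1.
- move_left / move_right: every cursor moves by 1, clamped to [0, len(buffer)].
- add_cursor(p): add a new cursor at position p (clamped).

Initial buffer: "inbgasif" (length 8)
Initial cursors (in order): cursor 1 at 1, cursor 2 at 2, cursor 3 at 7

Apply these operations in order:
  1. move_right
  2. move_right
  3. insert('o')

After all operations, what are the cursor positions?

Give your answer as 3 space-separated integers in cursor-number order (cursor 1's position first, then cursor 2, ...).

After op 1 (move_right): buffer="inbgasif" (len 8), cursors c1@2 c2@3 c3@8, authorship ........
After op 2 (move_right): buffer="inbgasif" (len 8), cursors c1@3 c2@4 c3@8, authorship ........
After op 3 (insert('o')): buffer="inbogoasifo" (len 11), cursors c1@4 c2@6 c3@11, authorship ...1.2....3

Answer: 4 6 11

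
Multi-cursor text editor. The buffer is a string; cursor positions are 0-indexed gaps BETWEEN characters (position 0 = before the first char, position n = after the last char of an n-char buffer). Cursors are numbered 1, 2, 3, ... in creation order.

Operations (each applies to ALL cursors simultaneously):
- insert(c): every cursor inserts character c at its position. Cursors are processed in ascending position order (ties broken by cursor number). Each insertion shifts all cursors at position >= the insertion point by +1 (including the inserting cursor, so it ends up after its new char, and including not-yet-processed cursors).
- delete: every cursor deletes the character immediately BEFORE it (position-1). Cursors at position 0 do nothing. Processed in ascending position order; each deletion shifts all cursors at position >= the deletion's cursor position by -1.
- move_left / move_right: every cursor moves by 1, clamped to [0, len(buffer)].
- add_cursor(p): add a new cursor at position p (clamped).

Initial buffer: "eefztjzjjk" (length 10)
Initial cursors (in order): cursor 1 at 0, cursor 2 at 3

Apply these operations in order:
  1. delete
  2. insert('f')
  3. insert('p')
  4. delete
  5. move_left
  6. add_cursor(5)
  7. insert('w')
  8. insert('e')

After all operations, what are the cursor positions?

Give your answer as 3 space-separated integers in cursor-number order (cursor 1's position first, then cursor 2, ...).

Answer: 2 7 11

Derivation:
After op 1 (delete): buffer="eeztjzjjk" (len 9), cursors c1@0 c2@2, authorship .........
After op 2 (insert('f')): buffer="feefztjzjjk" (len 11), cursors c1@1 c2@4, authorship 1..2.......
After op 3 (insert('p')): buffer="fpeefpztjzjjk" (len 13), cursors c1@2 c2@6, authorship 11..22.......
After op 4 (delete): buffer="feefztjzjjk" (len 11), cursors c1@1 c2@4, authorship 1..2.......
After op 5 (move_left): buffer="feefztjzjjk" (len 11), cursors c1@0 c2@3, authorship 1..2.......
After op 6 (add_cursor(5)): buffer="feefztjzjjk" (len 11), cursors c1@0 c2@3 c3@5, authorship 1..2.......
After op 7 (insert('w')): buffer="wfeewfzwtjzjjk" (len 14), cursors c1@1 c2@5 c3@8, authorship 11..22.3......
After op 8 (insert('e')): buffer="wefeewefzwetjzjjk" (len 17), cursors c1@2 c2@7 c3@11, authorship 111..222.33......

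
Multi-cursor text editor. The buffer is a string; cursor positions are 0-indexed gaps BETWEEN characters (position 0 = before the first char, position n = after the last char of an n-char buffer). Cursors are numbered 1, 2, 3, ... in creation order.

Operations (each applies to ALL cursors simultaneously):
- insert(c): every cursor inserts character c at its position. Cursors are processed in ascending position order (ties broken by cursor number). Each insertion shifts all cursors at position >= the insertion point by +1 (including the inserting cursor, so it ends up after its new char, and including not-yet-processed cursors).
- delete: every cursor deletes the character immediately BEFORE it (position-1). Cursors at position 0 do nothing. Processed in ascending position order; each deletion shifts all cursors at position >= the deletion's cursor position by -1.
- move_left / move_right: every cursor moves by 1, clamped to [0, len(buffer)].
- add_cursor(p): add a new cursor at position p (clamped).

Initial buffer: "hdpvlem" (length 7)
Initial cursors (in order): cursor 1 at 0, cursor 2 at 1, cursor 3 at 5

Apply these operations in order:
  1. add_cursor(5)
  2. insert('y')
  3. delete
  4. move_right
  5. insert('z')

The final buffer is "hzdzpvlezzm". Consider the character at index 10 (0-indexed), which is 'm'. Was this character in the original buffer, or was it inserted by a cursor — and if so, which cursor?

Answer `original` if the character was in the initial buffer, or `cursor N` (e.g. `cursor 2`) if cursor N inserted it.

After op 1 (add_cursor(5)): buffer="hdpvlem" (len 7), cursors c1@0 c2@1 c3@5 c4@5, authorship .......
After op 2 (insert('y')): buffer="yhydpvlyyem" (len 11), cursors c1@1 c2@3 c3@9 c4@9, authorship 1.2....34..
After op 3 (delete): buffer="hdpvlem" (len 7), cursors c1@0 c2@1 c3@5 c4@5, authorship .......
After op 4 (move_right): buffer="hdpvlem" (len 7), cursors c1@1 c2@2 c3@6 c4@6, authorship .......
After op 5 (insert('z')): buffer="hzdzpvlezzm" (len 11), cursors c1@2 c2@4 c3@10 c4@10, authorship .1.2....34.
Authorship (.=original, N=cursor N): . 1 . 2 . . . . 3 4 .
Index 10: author = original

Answer: original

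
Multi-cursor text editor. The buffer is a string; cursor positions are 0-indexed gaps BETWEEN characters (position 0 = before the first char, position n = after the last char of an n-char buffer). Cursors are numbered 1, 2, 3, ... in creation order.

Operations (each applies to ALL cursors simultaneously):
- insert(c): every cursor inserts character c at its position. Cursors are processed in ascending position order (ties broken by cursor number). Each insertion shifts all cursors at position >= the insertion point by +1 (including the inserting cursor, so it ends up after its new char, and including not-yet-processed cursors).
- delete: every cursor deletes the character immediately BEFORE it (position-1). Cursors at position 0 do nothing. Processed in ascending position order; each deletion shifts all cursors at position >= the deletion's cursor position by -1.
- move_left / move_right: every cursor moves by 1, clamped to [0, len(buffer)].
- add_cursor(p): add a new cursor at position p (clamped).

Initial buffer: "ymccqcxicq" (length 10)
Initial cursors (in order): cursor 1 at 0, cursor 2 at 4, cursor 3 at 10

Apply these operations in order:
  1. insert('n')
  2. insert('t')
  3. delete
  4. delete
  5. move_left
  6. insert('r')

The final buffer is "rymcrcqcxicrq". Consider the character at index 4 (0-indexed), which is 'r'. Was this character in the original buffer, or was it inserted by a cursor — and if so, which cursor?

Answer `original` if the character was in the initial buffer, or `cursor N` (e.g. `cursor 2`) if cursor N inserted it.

After op 1 (insert('n')): buffer="nymccnqcxicqn" (len 13), cursors c1@1 c2@6 c3@13, authorship 1....2......3
After op 2 (insert('t')): buffer="ntymccntqcxicqnt" (len 16), cursors c1@2 c2@8 c3@16, authorship 11....22......33
After op 3 (delete): buffer="nymccnqcxicqn" (len 13), cursors c1@1 c2@6 c3@13, authorship 1....2......3
After op 4 (delete): buffer="ymccqcxicq" (len 10), cursors c1@0 c2@4 c3@10, authorship ..........
After op 5 (move_left): buffer="ymccqcxicq" (len 10), cursors c1@0 c2@3 c3@9, authorship ..........
After op 6 (insert('r')): buffer="rymcrcqcxicrq" (len 13), cursors c1@1 c2@5 c3@12, authorship 1...2......3.
Authorship (.=original, N=cursor N): 1 . . . 2 . . . . . . 3 .
Index 4: author = 2

Answer: cursor 2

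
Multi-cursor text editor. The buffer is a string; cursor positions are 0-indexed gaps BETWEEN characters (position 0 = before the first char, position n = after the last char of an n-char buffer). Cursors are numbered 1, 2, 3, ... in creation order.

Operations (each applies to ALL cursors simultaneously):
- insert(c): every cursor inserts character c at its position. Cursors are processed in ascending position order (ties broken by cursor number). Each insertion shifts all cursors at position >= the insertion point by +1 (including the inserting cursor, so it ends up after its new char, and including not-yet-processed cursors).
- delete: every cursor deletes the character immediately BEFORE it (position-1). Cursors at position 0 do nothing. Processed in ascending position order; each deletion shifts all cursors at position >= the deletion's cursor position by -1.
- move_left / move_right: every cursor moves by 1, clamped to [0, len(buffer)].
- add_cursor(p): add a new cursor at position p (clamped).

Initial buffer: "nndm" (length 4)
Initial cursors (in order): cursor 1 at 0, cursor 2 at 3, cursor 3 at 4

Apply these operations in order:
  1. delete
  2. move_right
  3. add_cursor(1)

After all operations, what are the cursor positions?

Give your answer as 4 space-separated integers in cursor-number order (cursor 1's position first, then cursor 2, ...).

Answer: 1 2 2 1

Derivation:
After op 1 (delete): buffer="nn" (len 2), cursors c1@0 c2@2 c3@2, authorship ..
After op 2 (move_right): buffer="nn" (len 2), cursors c1@1 c2@2 c3@2, authorship ..
After op 3 (add_cursor(1)): buffer="nn" (len 2), cursors c1@1 c4@1 c2@2 c3@2, authorship ..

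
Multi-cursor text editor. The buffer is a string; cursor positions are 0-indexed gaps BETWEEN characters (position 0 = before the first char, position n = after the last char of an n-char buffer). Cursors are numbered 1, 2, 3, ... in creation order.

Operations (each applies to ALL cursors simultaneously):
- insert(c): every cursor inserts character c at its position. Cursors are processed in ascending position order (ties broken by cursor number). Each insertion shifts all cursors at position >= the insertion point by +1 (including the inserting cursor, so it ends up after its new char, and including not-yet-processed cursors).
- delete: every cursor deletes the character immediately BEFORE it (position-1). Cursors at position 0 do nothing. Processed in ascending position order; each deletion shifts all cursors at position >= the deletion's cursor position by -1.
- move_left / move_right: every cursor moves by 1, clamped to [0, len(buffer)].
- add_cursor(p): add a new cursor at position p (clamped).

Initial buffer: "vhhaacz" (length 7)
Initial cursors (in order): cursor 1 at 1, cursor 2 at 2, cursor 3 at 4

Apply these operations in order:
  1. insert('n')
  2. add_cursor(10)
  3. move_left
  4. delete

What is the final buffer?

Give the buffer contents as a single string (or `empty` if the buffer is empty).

Answer: nnhnaz

Derivation:
After op 1 (insert('n')): buffer="vnhnhanacz" (len 10), cursors c1@2 c2@4 c3@7, authorship .1.2..3...
After op 2 (add_cursor(10)): buffer="vnhnhanacz" (len 10), cursors c1@2 c2@4 c3@7 c4@10, authorship .1.2..3...
After op 3 (move_left): buffer="vnhnhanacz" (len 10), cursors c1@1 c2@3 c3@6 c4@9, authorship .1.2..3...
After op 4 (delete): buffer="nnhnaz" (len 6), cursors c1@0 c2@1 c3@3 c4@5, authorship 12.3..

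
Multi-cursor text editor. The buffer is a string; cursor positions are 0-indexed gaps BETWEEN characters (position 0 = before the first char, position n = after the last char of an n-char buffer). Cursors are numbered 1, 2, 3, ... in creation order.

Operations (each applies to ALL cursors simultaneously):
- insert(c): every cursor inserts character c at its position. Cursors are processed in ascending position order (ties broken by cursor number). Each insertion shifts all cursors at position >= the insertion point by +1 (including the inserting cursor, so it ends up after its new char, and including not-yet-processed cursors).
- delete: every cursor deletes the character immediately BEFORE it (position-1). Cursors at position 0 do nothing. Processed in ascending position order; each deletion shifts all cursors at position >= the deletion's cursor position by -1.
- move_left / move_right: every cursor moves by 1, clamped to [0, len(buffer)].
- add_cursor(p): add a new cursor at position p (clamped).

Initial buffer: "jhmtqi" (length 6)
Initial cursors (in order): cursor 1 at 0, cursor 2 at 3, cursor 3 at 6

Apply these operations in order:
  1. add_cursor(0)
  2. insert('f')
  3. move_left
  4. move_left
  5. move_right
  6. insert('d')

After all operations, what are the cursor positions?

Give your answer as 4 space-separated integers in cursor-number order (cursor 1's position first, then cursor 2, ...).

After op 1 (add_cursor(0)): buffer="jhmtqi" (len 6), cursors c1@0 c4@0 c2@3 c3@6, authorship ......
After op 2 (insert('f')): buffer="ffjhmftqif" (len 10), cursors c1@2 c4@2 c2@6 c3@10, authorship 14...2...3
After op 3 (move_left): buffer="ffjhmftqif" (len 10), cursors c1@1 c4@1 c2@5 c3@9, authorship 14...2...3
After op 4 (move_left): buffer="ffjhmftqif" (len 10), cursors c1@0 c4@0 c2@4 c3@8, authorship 14...2...3
After op 5 (move_right): buffer="ffjhmftqif" (len 10), cursors c1@1 c4@1 c2@5 c3@9, authorship 14...2...3
After op 6 (insert('d')): buffer="fddfjhmdftqidf" (len 14), cursors c1@3 c4@3 c2@8 c3@13, authorship 1144...22...33

Answer: 3 8 13 3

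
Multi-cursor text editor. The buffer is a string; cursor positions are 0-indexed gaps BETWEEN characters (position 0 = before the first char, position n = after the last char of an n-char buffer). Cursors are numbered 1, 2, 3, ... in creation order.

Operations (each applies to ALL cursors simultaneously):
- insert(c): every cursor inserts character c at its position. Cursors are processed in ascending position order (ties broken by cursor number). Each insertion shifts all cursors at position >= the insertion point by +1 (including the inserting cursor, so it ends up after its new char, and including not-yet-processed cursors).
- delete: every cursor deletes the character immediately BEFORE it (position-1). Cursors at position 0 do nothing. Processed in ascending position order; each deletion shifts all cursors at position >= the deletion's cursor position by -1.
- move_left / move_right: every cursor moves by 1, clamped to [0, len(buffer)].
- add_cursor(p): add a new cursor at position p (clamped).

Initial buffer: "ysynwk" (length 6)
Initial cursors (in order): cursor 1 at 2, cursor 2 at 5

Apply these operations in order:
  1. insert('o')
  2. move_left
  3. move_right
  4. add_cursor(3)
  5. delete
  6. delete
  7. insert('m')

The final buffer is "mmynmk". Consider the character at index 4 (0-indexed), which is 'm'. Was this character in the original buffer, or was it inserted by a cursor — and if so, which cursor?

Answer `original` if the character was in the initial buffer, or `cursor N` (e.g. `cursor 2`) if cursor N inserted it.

After op 1 (insert('o')): buffer="ysoynwok" (len 8), cursors c1@3 c2@7, authorship ..1...2.
After op 2 (move_left): buffer="ysoynwok" (len 8), cursors c1@2 c2@6, authorship ..1...2.
After op 3 (move_right): buffer="ysoynwok" (len 8), cursors c1@3 c2@7, authorship ..1...2.
After op 4 (add_cursor(3)): buffer="ysoynwok" (len 8), cursors c1@3 c3@3 c2@7, authorship ..1...2.
After op 5 (delete): buffer="yynwk" (len 5), cursors c1@1 c3@1 c2@4, authorship .....
After op 6 (delete): buffer="ynk" (len 3), cursors c1@0 c3@0 c2@2, authorship ...
After op 7 (insert('m')): buffer="mmynmk" (len 6), cursors c1@2 c3@2 c2@5, authorship 13..2.
Authorship (.=original, N=cursor N): 1 3 . . 2 .
Index 4: author = 2

Answer: cursor 2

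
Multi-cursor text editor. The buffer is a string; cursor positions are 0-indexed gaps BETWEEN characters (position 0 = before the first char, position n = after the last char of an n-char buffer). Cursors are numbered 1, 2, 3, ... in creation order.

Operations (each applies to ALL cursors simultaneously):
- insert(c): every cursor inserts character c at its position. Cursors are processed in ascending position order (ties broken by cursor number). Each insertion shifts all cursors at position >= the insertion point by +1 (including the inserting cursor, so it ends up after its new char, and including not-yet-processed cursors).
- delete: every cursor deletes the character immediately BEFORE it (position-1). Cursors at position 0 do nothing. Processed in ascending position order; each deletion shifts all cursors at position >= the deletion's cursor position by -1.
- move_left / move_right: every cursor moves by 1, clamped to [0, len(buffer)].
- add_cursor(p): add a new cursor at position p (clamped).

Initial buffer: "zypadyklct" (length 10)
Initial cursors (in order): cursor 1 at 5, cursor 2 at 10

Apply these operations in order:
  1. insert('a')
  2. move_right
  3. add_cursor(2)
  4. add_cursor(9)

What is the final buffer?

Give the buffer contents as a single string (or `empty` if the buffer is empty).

Answer: zypadayklcta

Derivation:
After op 1 (insert('a')): buffer="zypadayklcta" (len 12), cursors c1@6 c2@12, authorship .....1.....2
After op 2 (move_right): buffer="zypadayklcta" (len 12), cursors c1@7 c2@12, authorship .....1.....2
After op 3 (add_cursor(2)): buffer="zypadayklcta" (len 12), cursors c3@2 c1@7 c2@12, authorship .....1.....2
After op 4 (add_cursor(9)): buffer="zypadayklcta" (len 12), cursors c3@2 c1@7 c4@9 c2@12, authorship .....1.....2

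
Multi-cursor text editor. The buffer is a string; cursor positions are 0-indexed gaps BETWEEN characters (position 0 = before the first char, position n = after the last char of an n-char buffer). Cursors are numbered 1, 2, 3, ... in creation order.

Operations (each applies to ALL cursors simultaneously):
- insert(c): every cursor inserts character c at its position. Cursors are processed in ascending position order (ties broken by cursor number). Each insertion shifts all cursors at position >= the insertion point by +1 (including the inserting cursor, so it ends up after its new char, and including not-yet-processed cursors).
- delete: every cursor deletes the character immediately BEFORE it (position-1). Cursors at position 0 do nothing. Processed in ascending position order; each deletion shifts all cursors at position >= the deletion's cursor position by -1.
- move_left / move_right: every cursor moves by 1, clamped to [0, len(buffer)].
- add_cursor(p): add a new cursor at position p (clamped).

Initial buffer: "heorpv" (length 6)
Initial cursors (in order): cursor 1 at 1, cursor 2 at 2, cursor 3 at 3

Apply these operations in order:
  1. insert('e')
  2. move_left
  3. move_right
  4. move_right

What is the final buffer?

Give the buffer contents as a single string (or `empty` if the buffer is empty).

Answer: heeeoerpv

Derivation:
After op 1 (insert('e')): buffer="heeeoerpv" (len 9), cursors c1@2 c2@4 c3@6, authorship .1.2.3...
After op 2 (move_left): buffer="heeeoerpv" (len 9), cursors c1@1 c2@3 c3@5, authorship .1.2.3...
After op 3 (move_right): buffer="heeeoerpv" (len 9), cursors c1@2 c2@4 c3@6, authorship .1.2.3...
After op 4 (move_right): buffer="heeeoerpv" (len 9), cursors c1@3 c2@5 c3@7, authorship .1.2.3...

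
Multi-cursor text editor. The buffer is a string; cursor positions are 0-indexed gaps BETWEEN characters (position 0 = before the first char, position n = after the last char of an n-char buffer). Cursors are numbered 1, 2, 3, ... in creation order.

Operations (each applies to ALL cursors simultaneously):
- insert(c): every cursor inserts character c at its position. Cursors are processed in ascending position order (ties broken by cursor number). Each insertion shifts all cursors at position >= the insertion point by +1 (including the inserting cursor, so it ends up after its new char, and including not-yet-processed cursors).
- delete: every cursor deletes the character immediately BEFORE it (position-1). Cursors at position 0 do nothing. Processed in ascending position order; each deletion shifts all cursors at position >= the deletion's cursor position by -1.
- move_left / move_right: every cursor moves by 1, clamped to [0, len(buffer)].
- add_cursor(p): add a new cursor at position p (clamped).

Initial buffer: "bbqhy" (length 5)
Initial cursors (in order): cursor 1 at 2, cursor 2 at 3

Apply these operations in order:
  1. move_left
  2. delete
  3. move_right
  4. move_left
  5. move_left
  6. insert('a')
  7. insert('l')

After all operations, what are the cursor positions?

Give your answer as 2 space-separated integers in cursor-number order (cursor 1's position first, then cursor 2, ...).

After op 1 (move_left): buffer="bbqhy" (len 5), cursors c1@1 c2@2, authorship .....
After op 2 (delete): buffer="qhy" (len 3), cursors c1@0 c2@0, authorship ...
After op 3 (move_right): buffer="qhy" (len 3), cursors c1@1 c2@1, authorship ...
After op 4 (move_left): buffer="qhy" (len 3), cursors c1@0 c2@0, authorship ...
After op 5 (move_left): buffer="qhy" (len 3), cursors c1@0 c2@0, authorship ...
After op 6 (insert('a')): buffer="aaqhy" (len 5), cursors c1@2 c2@2, authorship 12...
After op 7 (insert('l')): buffer="aallqhy" (len 7), cursors c1@4 c2@4, authorship 1212...

Answer: 4 4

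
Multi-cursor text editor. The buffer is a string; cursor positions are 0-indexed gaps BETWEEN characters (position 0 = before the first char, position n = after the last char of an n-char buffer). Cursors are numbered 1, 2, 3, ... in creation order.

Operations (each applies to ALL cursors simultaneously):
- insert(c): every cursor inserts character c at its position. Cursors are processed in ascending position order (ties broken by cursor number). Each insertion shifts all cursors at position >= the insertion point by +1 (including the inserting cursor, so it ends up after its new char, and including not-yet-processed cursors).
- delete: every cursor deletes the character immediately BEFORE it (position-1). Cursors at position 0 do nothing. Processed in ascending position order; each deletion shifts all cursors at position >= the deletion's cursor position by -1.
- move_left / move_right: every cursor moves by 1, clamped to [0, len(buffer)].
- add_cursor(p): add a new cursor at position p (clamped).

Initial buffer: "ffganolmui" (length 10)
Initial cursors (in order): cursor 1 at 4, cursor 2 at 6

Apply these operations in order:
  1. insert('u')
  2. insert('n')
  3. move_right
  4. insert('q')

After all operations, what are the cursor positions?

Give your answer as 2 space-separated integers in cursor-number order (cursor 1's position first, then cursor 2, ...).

Answer: 8 13

Derivation:
After op 1 (insert('u')): buffer="ffgaunoulmui" (len 12), cursors c1@5 c2@8, authorship ....1..2....
After op 2 (insert('n')): buffer="ffgaunnounlmui" (len 14), cursors c1@6 c2@10, authorship ....11..22....
After op 3 (move_right): buffer="ffgaunnounlmui" (len 14), cursors c1@7 c2@11, authorship ....11..22....
After op 4 (insert('q')): buffer="ffgaunnqounlqmui" (len 16), cursors c1@8 c2@13, authorship ....11.1.22.2...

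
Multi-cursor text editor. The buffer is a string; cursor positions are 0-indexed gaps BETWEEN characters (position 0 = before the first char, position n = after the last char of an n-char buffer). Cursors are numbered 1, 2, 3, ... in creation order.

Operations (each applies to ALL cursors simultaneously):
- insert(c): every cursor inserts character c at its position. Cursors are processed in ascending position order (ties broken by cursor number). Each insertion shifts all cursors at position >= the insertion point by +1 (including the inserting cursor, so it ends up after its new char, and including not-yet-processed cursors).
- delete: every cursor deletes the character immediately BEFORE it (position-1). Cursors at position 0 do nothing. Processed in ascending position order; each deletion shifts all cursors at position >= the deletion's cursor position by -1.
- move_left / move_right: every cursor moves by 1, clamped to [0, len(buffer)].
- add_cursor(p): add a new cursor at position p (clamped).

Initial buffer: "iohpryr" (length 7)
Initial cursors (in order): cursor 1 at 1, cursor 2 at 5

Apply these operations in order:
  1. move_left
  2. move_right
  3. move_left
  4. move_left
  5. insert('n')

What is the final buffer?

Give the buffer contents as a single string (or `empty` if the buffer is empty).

Answer: niohnpryr

Derivation:
After op 1 (move_left): buffer="iohpryr" (len 7), cursors c1@0 c2@4, authorship .......
After op 2 (move_right): buffer="iohpryr" (len 7), cursors c1@1 c2@5, authorship .......
After op 3 (move_left): buffer="iohpryr" (len 7), cursors c1@0 c2@4, authorship .......
After op 4 (move_left): buffer="iohpryr" (len 7), cursors c1@0 c2@3, authorship .......
After op 5 (insert('n')): buffer="niohnpryr" (len 9), cursors c1@1 c2@5, authorship 1...2....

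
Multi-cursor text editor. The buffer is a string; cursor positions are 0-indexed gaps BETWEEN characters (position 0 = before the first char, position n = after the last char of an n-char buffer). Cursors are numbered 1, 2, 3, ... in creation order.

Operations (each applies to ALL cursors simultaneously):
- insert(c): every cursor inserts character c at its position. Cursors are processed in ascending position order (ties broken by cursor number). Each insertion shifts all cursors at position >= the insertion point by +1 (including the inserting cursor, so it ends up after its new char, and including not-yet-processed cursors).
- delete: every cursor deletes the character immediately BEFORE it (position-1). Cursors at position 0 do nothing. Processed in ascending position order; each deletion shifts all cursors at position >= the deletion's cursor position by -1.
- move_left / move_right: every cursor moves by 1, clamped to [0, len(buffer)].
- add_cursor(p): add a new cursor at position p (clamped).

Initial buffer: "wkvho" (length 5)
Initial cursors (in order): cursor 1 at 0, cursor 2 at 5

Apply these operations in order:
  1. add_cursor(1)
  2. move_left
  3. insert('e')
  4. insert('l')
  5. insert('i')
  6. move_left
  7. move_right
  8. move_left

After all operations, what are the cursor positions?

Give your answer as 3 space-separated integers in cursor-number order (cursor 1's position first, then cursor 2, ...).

Answer: 5 12 5

Derivation:
After op 1 (add_cursor(1)): buffer="wkvho" (len 5), cursors c1@0 c3@1 c2@5, authorship .....
After op 2 (move_left): buffer="wkvho" (len 5), cursors c1@0 c3@0 c2@4, authorship .....
After op 3 (insert('e')): buffer="eewkvheo" (len 8), cursors c1@2 c3@2 c2@7, authorship 13....2.
After op 4 (insert('l')): buffer="eellwkvhelo" (len 11), cursors c1@4 c3@4 c2@10, authorship 1313....22.
After op 5 (insert('i')): buffer="eelliiwkvhelio" (len 14), cursors c1@6 c3@6 c2@13, authorship 131313....222.
After op 6 (move_left): buffer="eelliiwkvhelio" (len 14), cursors c1@5 c3@5 c2@12, authorship 131313....222.
After op 7 (move_right): buffer="eelliiwkvhelio" (len 14), cursors c1@6 c3@6 c2@13, authorship 131313....222.
After op 8 (move_left): buffer="eelliiwkvhelio" (len 14), cursors c1@5 c3@5 c2@12, authorship 131313....222.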